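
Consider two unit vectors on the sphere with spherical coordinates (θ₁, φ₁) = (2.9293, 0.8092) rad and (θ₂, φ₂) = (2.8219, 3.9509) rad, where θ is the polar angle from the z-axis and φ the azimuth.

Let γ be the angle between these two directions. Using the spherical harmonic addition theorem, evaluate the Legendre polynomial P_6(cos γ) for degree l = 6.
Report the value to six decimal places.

-0.383524

Term-by-term m-sum for l=6 (normalisation 4π/13 = 0.966644):
  m=-6: Y*=0.00001 - 0.00004j  Y=0.00007 + 0.00046j  product 0.00000 - 0.00000j
  m=-5: Y*=0.00042 + 0.00053j  Y=-0.00301 + 0.00383j  product -0.00000 + 0.00000j
  m=-4: Y*=-0.00666 - 0.00064j  Y=-0.03088 + 0.00296j  product 0.00021 - 0.00000j
  m=-3: Y*=0.03381 - 0.02930j  Y=-0.10032 - 0.08687j  product -0.00594 + 0.00000j
  m=-2: Y*=-0.00959 + 0.20125j  Y=-0.01781 - 0.37212j  product 0.07506 - 0.00002j
  m=-1: Y*=-0.37868 - 0.39714j  Y=0.40423 - 0.42403j  product -0.32147 + 0.00003j
  m=+0: Y*=0.58906 + 0.00000j  Y=0.18256 + 0.00000j  product 0.10754 + 0.00000j
  m=+1: Y*=0.37868 - 0.39714j  Y=-0.40423 - 0.42403j  product -0.32147 - 0.00003j
  m=+2: Y*=-0.00959 - 0.20125j  Y=-0.01781 + 0.37212j  product 0.07506 + 0.00002j
  m=+3: Y*=-0.03381 - 0.02930j  Y=0.10032 - 0.08687j  product -0.00594 - 0.00000j
  m=+4: Y*=-0.00666 + 0.00064j  Y=-0.03088 - 0.00296j  product 0.00021 + 0.00000j
  m=+5: Y*=-0.00042 + 0.00053j  Y=0.00301 + 0.00383j  product -0.00000 - 0.00000j
  m=+6: Y*=0.00001 + 0.00004j  Y=0.00007 - 0.00046j  product 0.00000 + 0.00000j
Σ over m = -0.39676 + 0.00000j; ×(4π/13) → -0.38352 + 0.00000j. Real part: -0.383524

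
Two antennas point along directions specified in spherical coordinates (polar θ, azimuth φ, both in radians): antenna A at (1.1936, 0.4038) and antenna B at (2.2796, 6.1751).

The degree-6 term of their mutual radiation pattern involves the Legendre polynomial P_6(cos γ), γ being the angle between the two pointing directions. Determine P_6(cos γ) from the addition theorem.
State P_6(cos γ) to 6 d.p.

Expand P_6 via completeness: Σ_{m} conj(Y_{6,m}) at Ω₁ times Y_{6,m} at Ω₂ —
  m=-6: Y*=-0.23477 + 0.20541j  Y=0.07369 + 0.05585j  product -0.02877 + 0.00203j
  m=-5: Y*=-0.18552 + 0.38582j  Y=-0.23550 - 0.14130j  product 0.09821 - 0.06465j
  m=-4: Y*=-0.00582 + 0.13107j  Y=0.39386 + 0.18175j  product -0.02612 + 0.05056j
  m=-3: Y*=-0.10224 - 0.27212j  Y=-0.29201 - 0.09815j  product 0.00315 + 0.08950j
  m=-2: Y*=-0.16239 - 0.16977j  Y=-0.12876 - 0.02828j  product 0.01611 + 0.02645j
  m=-1: Y*=0.19946 + 0.08523j  Y=0.36162 + 0.03924j  product 0.06879 + 0.03865j
  m=+0: Y*=0.25579 + 0.00000j  Y=0.03240 + 0.00000j  product 0.00829 + 0.00000j
  m=+1: Y*=-0.19946 + 0.08523j  Y=-0.36162 + 0.03924j  product 0.06879 - 0.03865j
  m=+2: Y*=-0.16239 + 0.16977j  Y=-0.12876 + 0.02828j  product 0.01611 - 0.02645j
  m=+3: Y*=0.10224 - 0.27212j  Y=0.29201 - 0.09815j  product 0.00315 - 0.08950j
  m=+4: Y*=-0.00582 - 0.13107j  Y=0.39386 - 0.18175j  product -0.02612 - 0.05056j
  m=+5: Y*=0.18552 + 0.38582j  Y=0.23550 - 0.14130j  product 0.09821 + 0.06465j
  m=+6: Y*=-0.23477 - 0.20541j  Y=0.07369 - 0.05585j  product -0.02877 - 0.00203j
Accumulated sum 0.27101 - 0.00000j; after 4π/(2l+1) scaling, 0.26197 - 0.00000j ⇒ P_6 = 0.261967

0.261967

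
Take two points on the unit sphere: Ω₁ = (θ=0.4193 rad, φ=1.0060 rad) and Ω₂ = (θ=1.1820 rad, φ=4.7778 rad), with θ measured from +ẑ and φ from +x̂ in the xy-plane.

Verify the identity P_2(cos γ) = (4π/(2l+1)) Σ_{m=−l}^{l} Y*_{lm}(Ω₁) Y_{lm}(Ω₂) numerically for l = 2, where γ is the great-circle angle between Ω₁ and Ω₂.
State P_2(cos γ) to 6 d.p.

Expand P_2 via completeness: Σ_{m} conj(Y_{2,m}) at Ω₁ times Y_{2,m} at Ω₂ —
  m=-2: -0.027340+0.057893i × -0.327941+0.043148i = +0.006468-0.020165i  (running Σ = +0.006468-0.020165i)
  m=-1: +0.153762+0.242661i × +0.017714+0.270417i = -0.062896+0.045878i  (running Σ = -0.056428+0.025713i)
  m=0: +0.473957-0.000000i × -0.179428+0.000000i = -0.085041+0.000000i  (running Σ = -0.141469+0.025713i)
  m=1: -0.153762+0.242661i × -0.017714+0.270417i = -0.062896-0.045878i  (running Σ = -0.204365-0.020165i)
  m=2: -0.027340-0.057893i × -0.327941-0.043148i = +0.006468+0.020165i  (running Σ = -0.197897+0.000000i)
Total Σ_m = -0.197897+0.000000i. Multiply by 2.513274: -0.497370+0.000000i. P_2(cos γ) = -0.497370

-0.497370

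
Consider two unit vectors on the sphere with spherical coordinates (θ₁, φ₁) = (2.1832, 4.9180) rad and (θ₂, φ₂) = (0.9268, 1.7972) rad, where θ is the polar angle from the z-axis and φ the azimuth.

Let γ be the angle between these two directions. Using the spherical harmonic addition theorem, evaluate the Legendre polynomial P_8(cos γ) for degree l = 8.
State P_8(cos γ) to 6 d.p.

0.977073

Summing Y*_{l m}(θ₁,φ₁)·Y_{l m}(θ₂,φ₂) over m ∈ [−8, 8]; prefactor 4π/(2·8+1) = 0.739198:
  term(m=-8) = 0.00881 - 0.00148j   from Y*(Ω₁)=-0.00767 + 0.10331j, Y(Ω₂)=-0.02053 - 0.08374j
  term(m=-7) = 0.07458 - 0.01093j   from Y*(Ω₁)=0.28859 - 0.03818j, Y(Ω₂)=0.25890 - 0.00363j
  term(m=-6) = 0.19247 - 0.02414j   from Y*(Ω₁)=-0.14788 - 0.42189j, Y(Ω₂)=-0.09146 + 0.42416j
  term(m=-5) = 0.12826 - 0.01338j   from Y*(Ω₁)=-0.28728 + 0.17328j, Y(Ω₂)=-0.34796 - 0.16329j
  term(m=-4) = -0.00076 + 0.00006j   from Y*(Ω₁)=-0.05099 - 0.05492j, Y(Ω₂)=0.00631 - 0.00805j
  term(m=-3) = 0.12806 - 0.00800j   from Y*(Ω₁)=-0.21212 + 0.29912j, Y(Ω₂)=-0.21980 - 0.27225j
  term(m=-2) = 0.02419 - 0.00101j   from Y*(Ω₁)=0.10890 + 0.04749j, Y(Ω₂)=0.18323 - 0.08915j
  term(m=-1) = 0.08428 - 0.00175j   from Y*(Ω₁)=-0.06455 + 0.30951j, Y(Ω₂)=-0.05985 - 0.25982j
  term(m=+0) = 0.04205 + 0.00000j   from Y*(Ω₁)=0.16949 + 0.00000j, Y(Ω₂)=0.24810 + 0.00000j
  term(m=+1) = 0.08428 + 0.00175j   from Y*(Ω₁)=0.06455 + 0.30951j, Y(Ω₂)=0.05985 - 0.25982j
  term(m=+2) = 0.02419 + 0.00101j   from Y*(Ω₁)=0.10890 - 0.04749j, Y(Ω₂)=0.18323 + 0.08915j
  term(m=+3) = 0.12806 + 0.00800j   from Y*(Ω₁)=0.21212 + 0.29912j, Y(Ω₂)=0.21980 - 0.27225j
  term(m=+4) = -0.00076 - 0.00006j   from Y*(Ω₁)=-0.05099 + 0.05492j, Y(Ω₂)=0.00631 + 0.00805j
  term(m=+5) = 0.12826 + 0.01338j   from Y*(Ω₁)=0.28728 + 0.17328j, Y(Ω₂)=0.34796 - 0.16329j
  term(m=+6) = 0.19247 + 0.02414j   from Y*(Ω₁)=-0.14788 + 0.42189j, Y(Ω₂)=-0.09146 - 0.42416j
  term(m=+7) = 0.07458 + 0.01093j   from Y*(Ω₁)=-0.28859 - 0.03818j, Y(Ω₂)=-0.25890 - 0.00363j
  term(m=+8) = 0.00881 + 0.00148j   from Y*(Ω₁)=-0.00767 - 0.10331j, Y(Ω₂)=-0.02053 + 0.08374j
Total Σ_m = 1.32180 + 0.00000j. Multiply by 0.739198: 0.97707 + 0.00000j. P_8(cos γ) = 0.977073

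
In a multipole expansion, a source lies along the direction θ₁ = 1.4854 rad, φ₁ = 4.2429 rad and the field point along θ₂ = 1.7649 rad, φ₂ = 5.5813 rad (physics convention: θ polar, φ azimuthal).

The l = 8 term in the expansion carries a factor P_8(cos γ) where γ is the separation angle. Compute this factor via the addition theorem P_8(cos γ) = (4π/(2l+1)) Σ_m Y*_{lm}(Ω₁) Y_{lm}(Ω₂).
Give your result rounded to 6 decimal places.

Summing Y*_{l m}(θ₁,φ₁)·Y_{l m}(θ₂,φ₂) over m ∈ [−8, 8]; prefactor 4π/(2·8+1) = 0.739198:
  [-8]  conj(Y_{8,-8})(Ω₁) = -0.40907 + 0.28854j ; Y_{8,-8}(Ω₂) = 0.34767 - 0.27437j ; Δ = -0.06305 + 0.21256j
  [-7]  conj(Y_{8,-7})(Ω₁) = -0.02474 - 0.16962j ; Y_{8,-7}(Ω₂) = -0.06946 + 0.34126j ; Δ = 0.05960 + 0.00334j
  [-6]  conj(Y_{8,-6})(Ω₁) = -0.31094 - 0.10465j ; Y_{8,-6}(Ω₂) = 0.07132 + 0.13021j ; Δ = -0.00855 - 0.04795j
  [-5]  conj(Y_{8,-5})(Ω₁) = 0.14042 - 0.13799j ; Y_{8,-5}(Ω₂) = -0.32507 - 0.12527j ; Δ = -0.06293 + 0.02726j
  [-4]  conj(Y_{8,-4})(Ω₁) = -0.08208 - 0.25877j ; Y_{8,-4}(Ω₂) = -0.03633 + 0.01261j ; Δ = 0.00624 + 0.00837j
  [-3]  conj(Y_{8,-3})(Ω₁) = 0.20456 + 0.03350j ; Y_{8,-3}(Ω₂) = 0.16929 - 0.28574j ; Δ = 0.04420 - 0.05278j
  [-2]  conj(Y_{8,-2})(Ω₁) = 0.14514 - 0.19830j ; Y_{8,-2}(Ω₂) = 0.00192 + 0.01139j ; Δ = 0.00254 + 0.00127j
  [-1]  conj(Y_{8,-1})(Ω₁) = 0.09561 + 0.18846j ; Y_{8,-1}(Ω₂) = 0.24544 + 0.20752j ; Δ = -0.01564 + 0.06610j
  [+0]  conj(Y_{8,0})(Ω₁) = 0.23804 + 0.00000j ; Y_{8,0}(Ω₂) = -0.02628 + 0.00000j ; Δ = -0.00626 + 0.00000j
  [+1]  conj(Y_{8,1})(Ω₁) = -0.09561 + 0.18846j ; Y_{8,1}(Ω₂) = -0.24544 + 0.20752j ; Δ = -0.01564 - 0.06610j
  [+2]  conj(Y_{8,2})(Ω₁) = 0.14514 + 0.19830j ; Y_{8,2}(Ω₂) = 0.00192 - 0.01139j ; Δ = 0.00254 - 0.00127j
  [+3]  conj(Y_{8,3})(Ω₁) = -0.20456 + 0.03350j ; Y_{8,3}(Ω₂) = -0.16929 - 0.28574j ; Δ = 0.04420 + 0.05278j
  [+4]  conj(Y_{8,4})(Ω₁) = -0.08208 + 0.25877j ; Y_{8,4}(Ω₂) = -0.03633 - 0.01261j ; Δ = 0.00624 - 0.00837j
  [+5]  conj(Y_{8,5})(Ω₁) = -0.14042 - 0.13799j ; Y_{8,5}(Ω₂) = 0.32507 - 0.12527j ; Δ = -0.06293 - 0.02726j
  [+6]  conj(Y_{8,6})(Ω₁) = -0.31094 + 0.10465j ; Y_{8,6}(Ω₂) = 0.07132 - 0.13021j ; Δ = -0.00855 + 0.04795j
  [+7]  conj(Y_{8,7})(Ω₁) = 0.02474 - 0.16962j ; Y_{8,7}(Ω₂) = 0.06946 + 0.34126j ; Δ = 0.05960 - 0.00334j
  [+8]  conj(Y_{8,8})(Ω₁) = -0.40907 - 0.28854j ; Y_{8,8}(Ω₂) = 0.34767 + 0.27437j ; Δ = -0.06305 - 0.21256j
Accumulated sum -0.08144 - 0.00000j; after 4π/(2l+1) scaling, -0.06020 - 0.00000j ⇒ P_8 = -0.060200

-0.060200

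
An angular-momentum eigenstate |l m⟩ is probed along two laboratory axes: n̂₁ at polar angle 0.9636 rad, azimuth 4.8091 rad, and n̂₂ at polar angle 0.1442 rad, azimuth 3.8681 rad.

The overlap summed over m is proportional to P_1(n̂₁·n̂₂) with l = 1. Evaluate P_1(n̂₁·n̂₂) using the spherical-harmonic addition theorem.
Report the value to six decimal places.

Summing Y*_{l m}(θ₁,φ₁)·Y_{l m}(θ₂,φ₂) over m ∈ [−1, 1]; prefactor 4π/(2·1+1) = 4.188790:
  m=-1: Y*=0.02740 - 0.28241j  Y=-0.03711 + 0.03298j  product 0.00830 + 0.01138j
  m=+0: Y*=0.27878 + 0.00000j  Y=0.48353 + 0.00000j  product 0.13480 + 0.00000j
  m=+1: Y*=-0.02740 - 0.28241j  Y=0.03711 + 0.03298j  product 0.00830 - 0.01138j
Total Σ_m = 0.15139 + 0.00000j. Multiply by 4.188790: 0.63415 + 0.00000j. P_1(cos γ) = 0.634154

0.634154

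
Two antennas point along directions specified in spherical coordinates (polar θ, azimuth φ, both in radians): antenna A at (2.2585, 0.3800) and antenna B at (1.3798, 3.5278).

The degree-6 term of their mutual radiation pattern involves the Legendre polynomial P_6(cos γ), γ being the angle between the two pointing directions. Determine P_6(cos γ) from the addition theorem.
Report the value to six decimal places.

-0.335224

Expand P_6 via completeness: Σ_{m} conj(Y_{6,m}) at Ω₁ times Y_{6,m} at Ω₂ —
  term(m=-6) = 0.04446 - 0.00166j   from Y*(Ω₁)=-0.06696 + 0.07803j, Y(Ω₂)=-0.29383 - 0.31766j
  term(m=-5) = 0.08477 - 0.00263j   from Y*(Ω₁)=0.09460 - 0.27690j, Y(Ω₂)=0.10217 + 0.27123j
  term(m=-4) = -0.08733 + 0.00217j   from Y*(Ω₁)=0.02217 + 0.43598j, Y(Ω₂)=-0.00520 + 0.20004j
  term(m=-3) = -0.08323 + 0.00155j   from Y*(Ω₁)=-0.11409 - 0.24825j, Y(Ω₂)=0.12207 - 0.27919j
  term(m=-2) = -0.02154 + 0.00027j   from Y*(Ω₁)=-0.12617 - 0.11992j, Y(Ω₂)=0.08864 - 0.08636j
  term(m=-1) = -0.10636 + 0.00066j   from Y*(Ω₁)=0.32469 + 0.12968j, Y(Ω₂)=-0.28180 + 0.11459j
  term(m=+0) = -0.00834 + 0.00000j   from Y*(Ω₁)=0.08124 + 0.00000j, Y(Ω₂)=-0.10262 + 0.00000j
  term(m=+1) = -0.10636 - 0.00066j   from Y*(Ω₁)=-0.32469 + 0.12968j, Y(Ω₂)=0.28180 + 0.11459j
  term(m=+2) = -0.02154 - 0.00027j   from Y*(Ω₁)=-0.12617 + 0.11992j, Y(Ω₂)=0.08864 + 0.08636j
  term(m=+3) = -0.08323 - 0.00155j   from Y*(Ω₁)=0.11409 - 0.24825j, Y(Ω₂)=-0.12207 - 0.27919j
  term(m=+4) = -0.08733 - 0.00217j   from Y*(Ω₁)=0.02217 - 0.43598j, Y(Ω₂)=-0.00520 - 0.20004j
  term(m=+5) = 0.08477 + 0.00263j   from Y*(Ω₁)=-0.09460 - 0.27690j, Y(Ω₂)=-0.10217 + 0.27123j
  term(m=+6) = 0.04446 + 0.00166j   from Y*(Ω₁)=-0.06696 - 0.07803j, Y(Ω₂)=-0.29383 + 0.31766j
Accumulated sum -0.34679 + 0.00000j; after 4π/(2l+1) scaling, -0.33522 + 0.00000j ⇒ P_6 = -0.335224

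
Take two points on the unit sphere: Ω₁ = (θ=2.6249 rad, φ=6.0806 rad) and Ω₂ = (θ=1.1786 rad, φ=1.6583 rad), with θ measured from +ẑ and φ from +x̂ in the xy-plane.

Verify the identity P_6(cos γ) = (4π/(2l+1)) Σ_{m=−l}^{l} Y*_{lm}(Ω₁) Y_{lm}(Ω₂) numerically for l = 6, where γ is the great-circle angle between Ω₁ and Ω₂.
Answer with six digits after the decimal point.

0.331791

Summing Y*_{l m}(θ₁,φ₁)·Y_{l m}(θ₂,φ₂) over m ∈ [−6, 6]; prefactor 4π/(2·6+1) = 0.966644:
  m=-6: Y*=0.00244 - 0.00658j  Y=-0.26027 + 0.15076j  product 0.00036 + 0.00208j
  m=-5: Y*=-0.02266 + 0.03632j  Y=-0.18260 - 0.39038j  product 0.01832 + 0.00222j
  m=-4: Y*=0.10714 - 0.11262j  Y=0.14834 - 0.05415j  product 0.00979 - 0.02251j
  m=-3: Y*=-0.29795 + 0.20725j  Y=-0.07102 - 0.26429j  product 0.07593 + 0.06403j
  m=-2: Y*=0.45665 - 0.19586j  Y=0.25342 - 0.04481j  product 0.10695 - 0.07010j
  m=-1: Y*=-0.20450 + 0.04201j  Y=-0.01681 - 0.19156j  product 0.01148 + 0.03847j
  m=+0: Y*=-0.37151 + 0.00000j  Y=0.27569 + 0.00000j  product -0.10242 + 0.00000j
  m=+1: Y*=0.20450 + 0.04201j  Y=0.01681 - 0.19156j  product 0.01148 - 0.03847j
  m=+2: Y*=0.45665 + 0.19586j  Y=0.25342 + 0.04481j  product 0.10695 + 0.07010j
  m=+3: Y*=0.29795 + 0.20725j  Y=0.07102 - 0.26429j  product 0.07593 - 0.06403j
  m=+4: Y*=0.10714 + 0.11262j  Y=0.14834 + 0.05415j  product 0.00979 + 0.02251j
  m=+5: Y*=0.02266 + 0.03632j  Y=0.18260 - 0.39038j  product 0.01832 - 0.00222j
  m=+6: Y*=0.00244 + 0.00658j  Y=-0.26027 - 0.15076j  product 0.00036 - 0.00208j
Total Σ_m = 0.34324 - 0.00000j. Multiply by 0.966644: 0.33179 - 0.00000j. P_6(cos γ) = 0.331791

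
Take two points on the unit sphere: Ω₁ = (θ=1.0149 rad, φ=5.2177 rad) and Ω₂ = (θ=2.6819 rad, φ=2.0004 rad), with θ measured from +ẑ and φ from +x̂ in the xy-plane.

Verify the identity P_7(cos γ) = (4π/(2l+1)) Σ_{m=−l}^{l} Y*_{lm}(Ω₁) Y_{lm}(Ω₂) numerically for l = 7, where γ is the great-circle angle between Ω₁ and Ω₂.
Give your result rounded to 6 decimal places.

Summing Y*_{l m}(θ₁,φ₁)·Y_{l m}(θ₂,φ₂) over m ∈ [−7, 7]; prefactor 4π/(2·7+1) = 0.837758:
  m=-7: +0.061481-0.147226i × +0.000227-0.001677i = -0.000233-0.000136i  (running Σ = -0.000233-0.000136i)
  m=-6: +0.368637-0.040612i × -0.010809-0.006836i = -0.004262-0.002081i  (running Σ = -0.004495-0.002218i)
  m=-5: +0.245305+0.347239i × -0.049905+0.032499i = -0.023527-0.009357i  (running Σ = -0.028022-0.011575i)
  m=-4: -0.054432+0.112555i × +0.027890+0.187562i = -0.022629-0.007070i  (running Σ = -0.050651-0.018645i)
  m=-3: +0.290446-0.015951i × +0.391963+0.113554i = +0.115655+0.026729i  (running Σ = +0.065004+0.008084i)
  m=-2: +0.143791+0.229261i × +0.340595-0.394986i = +0.139530+0.021290i  (running Σ = +0.204534+0.029374i)
  m=-1: +0.091195-0.164844i × -0.075297-0.164352i = -0.033959-0.002576i  (running Σ = +0.170575+0.026798i)
  m=0: +0.297025-0.000000i × +0.414562+0.000000i = +0.123136+0.000000i  (running Σ = +0.293710+0.026798i)
  m=1: -0.091195-0.164844i × +0.075297-0.164352i = -0.033959+0.002576i  (running Σ = +0.259751+0.029374i)
  m=2: +0.143791-0.229261i × +0.340595+0.394986i = +0.139530-0.021290i  (running Σ = +0.399281+0.008084i)
  m=3: -0.290446-0.015951i × -0.391963+0.113554i = +0.115655-0.026729i  (running Σ = +0.514936-0.018645i)
  m=4: -0.054432-0.112555i × +0.027890-0.187562i = -0.022629+0.007070i  (running Σ = +0.492307-0.011575i)
  m=5: -0.245305+0.347239i × +0.049905+0.032499i = -0.023527+0.009357i  (running Σ = +0.468780-0.002218i)
  m=6: +0.368637+0.040612i × -0.010809+0.006836i = -0.004262+0.002081i  (running Σ = +0.464518-0.000136i)
  m=7: -0.061481-0.147226i × -0.000227-0.001677i = -0.000233+0.000136i  (running Σ = +0.464285-0.000000i)
Accumulated sum +0.464285-0.000000i; after 4π/(2l+1) scaling, +0.388959-0.000000i ⇒ P_7 = 0.388959

0.388959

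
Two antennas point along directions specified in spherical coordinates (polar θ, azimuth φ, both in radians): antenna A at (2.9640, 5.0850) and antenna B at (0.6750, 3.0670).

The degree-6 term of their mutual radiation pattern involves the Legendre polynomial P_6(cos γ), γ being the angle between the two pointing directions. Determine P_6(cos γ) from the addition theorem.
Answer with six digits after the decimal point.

Expand P_6 via completeness: Σ_{m} conj(Y_{6,m}) at Ω₁ times Y_{6,m} at Ω₂ —
  m=-6: 0.00001 - 0.00001j × 0.02593 + 0.01245j = 0.00000 - 0.00000j  (running Σ = 0.00000 - 0.00000j)
  m=-5: -0.00027 - 0.00008j × -0.11593 - 0.04536j = 0.00003 + 0.00002j  (running Σ = 0.00003 + 0.00002j)
  m=-4: 0.00027 + 0.00334j × 0.29664 + 0.09123j = -0.00023 + 0.00102j  (running Σ = -0.00020 + 0.00104j)
  m=-3: 0.02434 - 0.01184j × -0.44825 - 0.10202j = -0.01212 + 0.00283j  (running Σ = -0.01231 + 0.00387j)
  m=-2: -0.10857 - 0.10018j × 0.28779 + 0.04326j = -0.02691 - 0.03353j  (running Σ = -0.03923 - 0.02966j)
  m=-1: -0.18017 + 0.46094j × 0.20560 + 0.01536j = -0.04412 + 0.09200j  (running Σ = -0.08335 + 0.06234j)
  m=0: 0.70677 + 0.00000j × -0.36350 + 0.00000j = -0.25691 + 0.00000j  (running Σ = -0.34026 + 0.06234j)
  m=1: 0.18017 + 0.46094j × -0.20560 + 0.01536j = -0.04412 - 0.09200j  (running Σ = -0.38439 - 0.02966j)
  m=2: -0.10857 + 0.10018j × 0.28779 - 0.04326j = -0.02691 + 0.03353j  (running Σ = -0.41130 + 0.00387j)
  m=3: -0.02434 - 0.01184j × 0.44825 - 0.10202j = -0.01212 - 0.00283j  (running Σ = -0.42342 + 0.00104j)
  m=4: 0.00027 - 0.00334j × 0.29664 - 0.09123j = -0.00023 - 0.00102j  (running Σ = -0.42364 + 0.00002j)
  m=5: 0.00027 - 0.00008j × 0.11593 - 0.04536j = 0.00003 - 0.00002j  (running Σ = -0.42362 - 0.00000j)
  m=6: 0.00001 + 0.00001j × 0.02593 - 0.01245j = 0.00000 + 0.00000j  (running Σ = -0.42361 + 0.00000j)
Accumulated sum -0.42361 + 0.00000j; after 4π/(2l+1) scaling, -0.40948 + 0.00000j ⇒ P_6 = -0.409485

-0.409485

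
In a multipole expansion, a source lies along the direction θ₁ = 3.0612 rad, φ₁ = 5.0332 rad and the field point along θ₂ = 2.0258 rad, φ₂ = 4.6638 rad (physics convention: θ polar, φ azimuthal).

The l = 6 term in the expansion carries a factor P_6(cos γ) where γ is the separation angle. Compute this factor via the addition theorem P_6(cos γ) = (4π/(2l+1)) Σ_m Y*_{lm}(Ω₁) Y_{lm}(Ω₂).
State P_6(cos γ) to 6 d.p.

0.319923

Term-by-term m-sum for l=6 (normalisation 4π/13 = 0.966644):
  m=-6: 0.00000 - 0.00000j × -0.24306 - 0.07294j = -0.00000 + 0.00000j  (running Σ = -0.00000 + 0.00000j)
  m=-5: -0.00001 - 0.00000j × 0.10346 - 0.41745j = -0.00000 + 0.00000j  (running Σ = -0.00000 + 0.00000j)
  m=-4: 0.00004 + 0.00014j × 0.25626 + 0.05044j = 0.00000 + 0.00004j  (running Σ = 0.00000 + 0.00004j)
  m=-3: 0.00219 - 0.00152j × 0.02639 - 0.17973j = -0.00022 - 0.00043j  (running Σ = -0.00021 - 0.00039j)
  m=-2: -0.02640 - 0.01973j × 0.32576 + 0.03176j = -0.00798 - 0.00726j  (running Σ = -0.00819 - 0.00766j)
  m=-1: -0.08079 + 0.24314j × 0.00345 - 0.07098j = 0.01698 + 0.00657j  (running Σ = 0.00879 - 0.00108j)
  m=0: 0.94923 + 0.00000j × 0.33014 + 0.00000j = 0.31338 + 0.00000j  (running Σ = 0.32217 - 0.00108j)
  m=1: 0.08079 + 0.24314j × -0.00345 - 0.07098j = 0.01698 - 0.00657j  (running Σ = 0.33915 - 0.00766j)
  m=2: -0.02640 + 0.01973j × 0.32576 - 0.03176j = -0.00798 + 0.00726j  (running Σ = 0.33118 - 0.00039j)
  m=3: -0.00219 - 0.00152j × -0.02639 - 0.17973j = -0.00022 + 0.00043j  (running Σ = 0.33096 + 0.00004j)
  m=4: 0.00004 - 0.00014j × 0.25626 - 0.05044j = 0.00000 - 0.00004j  (running Σ = 0.33096 + 0.00000j)
  m=5: 0.00001 - 0.00000j × -0.10346 - 0.41745j = -0.00000 - 0.00000j  (running Σ = 0.33096 + 0.00000j)
  m=6: 0.00000 + 0.00000j × -0.24306 + 0.07294j = -0.00000 - 0.00000j  (running Σ = 0.33096 - 0.00000j)
Σ over m = 0.33096 - 0.00000j; ×(4π/13) → 0.31992 - 0.00000j. Real part: 0.319923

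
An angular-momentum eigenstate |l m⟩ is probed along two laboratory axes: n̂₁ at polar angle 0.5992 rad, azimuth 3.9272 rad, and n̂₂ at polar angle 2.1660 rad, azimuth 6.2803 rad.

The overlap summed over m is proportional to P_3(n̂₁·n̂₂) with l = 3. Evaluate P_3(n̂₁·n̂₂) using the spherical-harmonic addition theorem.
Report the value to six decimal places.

-0.054602

Summing Y*_{l m}(θ₁,φ₁)·Y_{l m}(θ₂,φ₂) over m ∈ [−3, 3]; prefactor 4π/(2·3+1) = 1.795196:
  m=-3: +0.052957-0.052890i × +0.236863+0.002050i = +0.012652-0.012419i  (running Σ = +0.012652-0.012419i)
  m=-2: -0.000112+0.268438i × -0.392869-0.002267i = +0.000653-0.105460i  (running Σ = +0.013305-0.117880i)
  m=-1: -0.310494-0.310624i × +0.153014+0.000441i = -0.047373-0.047667i  (running Σ = -0.034068-0.165547i)
  m=0: +0.126231-0.000000i × +0.298825+0.000000i = +0.037721+0.000000i  (running Σ = +0.003653-0.165547i)
  m=1: +0.310494-0.310624i × -0.153014+0.000441i = -0.047373+0.047667i  (running Σ = -0.043720-0.117880i)
  m=2: -0.000112-0.268438i × -0.392869+0.002267i = +0.000653+0.105460i  (running Σ = -0.043067-0.012419i)
  m=3: -0.052957-0.052890i × -0.236863+0.002050i = +0.012652+0.012419i  (running Σ = -0.030415+0.000000i)
Total Σ_m = -0.030415+0.000000i. Multiply by 1.795196: -0.054602+0.000000i. P_3(cos γ) = -0.054602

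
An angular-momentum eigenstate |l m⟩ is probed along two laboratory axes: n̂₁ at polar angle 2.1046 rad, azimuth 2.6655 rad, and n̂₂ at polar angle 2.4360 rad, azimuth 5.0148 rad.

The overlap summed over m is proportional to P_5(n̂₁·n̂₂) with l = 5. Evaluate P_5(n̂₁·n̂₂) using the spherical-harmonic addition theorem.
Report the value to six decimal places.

Expand P_5 via completeness: Σ_{m} conj(Y_{5,m}) at Ω₁ times Y_{5,m} at Ω₂ —
  [-5]  conj(Y_{5,-5})(Ω₁) = 0.15890 + 0.15137j ; Y_{5,-5}(Ω₂) = 0.05314 + 0.00312j ; Δ = 0.00797 + 0.00854j
  [-4]  conj(Y_{5,-4})(Ω₁) = 0.13430 + 0.38756j ; Y_{5,-4}(Ω₂) = -0.06982 + 0.18484j ; Δ = -0.08101 - 0.00223j
  [-3]  conj(Y_{5,-3})(Ω₁) = -0.04169 + 0.29057j ; Y_{5,-3}(Ω₂) = -0.31329 - 0.24494j ; Δ = 0.08423 - 0.08082j
  [-2]  conj(Y_{5,-2})(Ω₁) = 0.08277 - 0.11628j ; Y_{5,-2}(Ω₂) = 0.32954 - 0.22779j ; Δ = 0.00079 - 0.05717j
  [-1]  conj(Y_{5,-1})(Ω₁) = 0.29823 - 0.15378j ; Y_{5,-1}(Ω₂) = -0.00378 - 0.01212j ; Δ = -0.00299 - 0.00303j
  [+0]  conj(Y_{5,0})(Ω₁) = -0.06547 + 0.00000j ; Y_{5,0}(Ω₂) = 0.39246 + 0.00000j ; Δ = -0.02569 + 0.00000j
  [+1]  conj(Y_{5,1})(Ω₁) = -0.29823 - 0.15378j ; Y_{5,1}(Ω₂) = 0.00378 - 0.01212j ; Δ = -0.00299 + 0.00303j
  [+2]  conj(Y_{5,2})(Ω₁) = 0.08277 + 0.11628j ; Y_{5,2}(Ω₂) = 0.32954 + 0.22779j ; Δ = 0.00079 + 0.05717j
  [+3]  conj(Y_{5,3})(Ω₁) = 0.04169 + 0.29057j ; Y_{5,3}(Ω₂) = 0.31329 - 0.24494j ; Δ = 0.08423 + 0.08082j
  [+4]  conj(Y_{5,4})(Ω₁) = 0.13430 - 0.38756j ; Y_{5,4}(Ω₂) = -0.06982 - 0.18484j ; Δ = -0.08101 + 0.00223j
  [+5]  conj(Y_{5,5})(Ω₁) = -0.15890 + 0.15137j ; Y_{5,5}(Ω₂) = -0.05314 + 0.00312j ; Δ = 0.00797 - 0.00854j
Σ over m = -0.00772 + 0.00000j; ×(4π/11) → -0.00881 + 0.00000j. Real part: -0.008815

-0.008815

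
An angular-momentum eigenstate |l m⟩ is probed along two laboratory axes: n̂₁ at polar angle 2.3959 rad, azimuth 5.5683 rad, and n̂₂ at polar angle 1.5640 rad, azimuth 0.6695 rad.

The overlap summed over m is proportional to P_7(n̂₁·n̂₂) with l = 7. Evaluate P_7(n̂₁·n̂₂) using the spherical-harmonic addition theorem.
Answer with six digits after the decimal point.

-0.230580

Summing Y*_{l m}(θ₁,φ₁)·Y_{l m}(θ₂,φ₂) over m ∈ [−7, 7]; prefactor 4π/(2·7+1) = 0.837758:
  term(m=-7) = -0.01596 + 0.00435j   from Y*(Ω₁)=0.00952 + 0.03170j, Y(Ω₂)=-0.01294 + 0.49979j
  term(m=-6) = 0.00075 + 0.00153j   from Y*(Ω₁)=0.05505 - 0.12226j, Y(Ω₂)=-0.00815 + 0.00976j
  term(m=-5) = -0.09342 + 0.06937j   from Y*(Ω₁)=-0.28809 + 0.13311j, Y(Ω₂)=0.35892 - 0.07497j
  term(m=-4) = 0.00504 + 0.00466j   from Y*(Ω₁)=0.44062 + 0.12768j, Y(Ω₂)=0.01338 + 0.00669j
  term(m=-3) = -0.05488 + 0.08768j   from Y*(Ω₁)=-0.16937 - 0.26201j, Y(Ω₂)=-0.14053 - 0.30028j
  term(m=-2) = -0.00213 - 0.00083j   from Y*(Ω₁)=0.02020 - 0.14228j, Y(Ω₂)=0.00366 - 0.01552j
  term(m=-1) = 0.02275 - 0.12065j   from Y*(Ω₁)=-0.29067 + 0.25232j, Y(Ω₂)=-0.25011 + 0.19795j
  term(m=+0) = 0.00048 + 0.00000j   from Y*(Ω₁)=-0.02974 + 0.00000j, Y(Ω₂)=-0.01624 + 0.00000j
  term(m=+1) = 0.02275 + 0.12065j   from Y*(Ω₁)=0.29067 + 0.25232j, Y(Ω₂)=0.25011 + 0.19795j
  term(m=+2) = -0.00213 + 0.00083j   from Y*(Ω₁)=0.02020 + 0.14228j, Y(Ω₂)=0.00366 + 0.01552j
  term(m=+3) = -0.05488 - 0.08768j   from Y*(Ω₁)=0.16937 - 0.26201j, Y(Ω₂)=0.14053 - 0.30028j
  term(m=+4) = 0.00504 - 0.00466j   from Y*(Ω₁)=0.44062 - 0.12768j, Y(Ω₂)=0.01338 - 0.00669j
  term(m=+5) = -0.09342 - 0.06937j   from Y*(Ω₁)=0.28809 + 0.13311j, Y(Ω₂)=-0.35892 - 0.07497j
  term(m=+6) = 0.00075 - 0.00153j   from Y*(Ω₁)=0.05505 + 0.12226j, Y(Ω₂)=-0.00815 - 0.00976j
  term(m=+7) = -0.01596 - 0.00435j   from Y*(Ω₁)=-0.00952 + 0.03170j, Y(Ω₂)=0.01294 + 0.49979j
Σ over m = -0.27523 + 0.00000j; ×(4π/15) → -0.23058 + 0.00000j. Real part: -0.230580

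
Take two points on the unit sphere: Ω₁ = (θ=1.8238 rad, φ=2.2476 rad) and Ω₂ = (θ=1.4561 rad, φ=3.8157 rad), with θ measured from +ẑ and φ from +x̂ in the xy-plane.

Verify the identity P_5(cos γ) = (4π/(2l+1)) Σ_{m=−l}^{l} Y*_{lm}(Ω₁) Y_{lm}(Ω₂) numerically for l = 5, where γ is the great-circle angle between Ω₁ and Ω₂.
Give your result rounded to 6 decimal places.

Summing Y*_{l m}(θ₁,φ₁)·Y_{l m}(θ₂,φ₂) over m ∈ [−5, 5]; prefactor 4π/(2·5+1) = 1.142397:
  m=-5: Y*=+0.094777-0.383265i  Y=+0.437365-0.101919i  product +0.002390-0.177287i
  m=-4: Y*=+0.292815-0.135846i  Y=-0.147657-0.070448i  product -0.052806-0.000570i
  m=-3: Y*=-0.122700-0.060733i  Y=-0.130548-0.269205i  product -0.000331+0.040960i
  m=-2: Y*=-0.069580-0.315312i  Y=-0.040595+0.179360i  product +0.059379+0.000320i
  m=-1: Y*=-0.039861+0.049616i  Y=-0.203895+0.162904i  product +0.000045-0.016610i
  m=+0: Y*=-0.317958-0.000000i  Y=+0.188639+0.000000i  product -0.059979-0.000000i
  m=+1: Y*=+0.039861+0.049616i  Y=+0.203895+0.162904i  product +0.000045+0.016610i
  m=+2: Y*=-0.069580+0.315312i  Y=-0.040595-0.179360i  product +0.059379-0.000320i
  m=+3: Y*=+0.122700-0.060733i  Y=+0.130548-0.269205i  product -0.000331-0.040960i
  m=+4: Y*=+0.292815+0.135846i  Y=-0.147657+0.070448i  product -0.052806+0.000570i
  m=+5: Y*=-0.094777-0.383265i  Y=-0.437365-0.101919i  product +0.002390+0.177287i
Σ over m = -0.042626-0.000000i; ×(4π/11) → -0.048696-0.000000i. Real part: -0.048696

-0.048696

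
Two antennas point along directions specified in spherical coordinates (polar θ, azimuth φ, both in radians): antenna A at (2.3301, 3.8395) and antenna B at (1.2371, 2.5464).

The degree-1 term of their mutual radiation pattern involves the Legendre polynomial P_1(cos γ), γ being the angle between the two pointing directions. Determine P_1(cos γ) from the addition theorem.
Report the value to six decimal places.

Summing Y*_{l m}(θ₁,φ₁)·Y_{l m}(θ₂,φ₂) over m ∈ [−1, 1]; prefactor 4π/(2·1+1) = 4.188790:
  m=-1: Y*=(-0.192001, -0.161035)  Y=(-0.270302, -0.183022)  product (0.022425, 0.078668)
  m=+0: Y*=(-0.336362, -0.000000)  Y=(0.160036, 0.000000)  product (-0.053830, -0.000000)
  m=+1: Y*=(0.192001, -0.161035)  Y=(0.270302, -0.183022)  product (0.022425, -0.078668)
Σ over m = (-0.008979, 0.000000); ×(4π/3) → (-0.037612, 0.000000). Real part: -0.037612

-0.037612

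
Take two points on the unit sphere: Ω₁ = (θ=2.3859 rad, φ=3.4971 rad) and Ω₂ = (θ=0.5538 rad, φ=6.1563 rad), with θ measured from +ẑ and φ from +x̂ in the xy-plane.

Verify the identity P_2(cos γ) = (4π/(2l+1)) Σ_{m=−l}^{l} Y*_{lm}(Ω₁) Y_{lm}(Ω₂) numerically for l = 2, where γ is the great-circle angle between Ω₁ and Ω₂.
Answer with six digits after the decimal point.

Term-by-term m-sum for l=2 (normalisation 4π/5 = 2.513274):
  [-2]  conj(Y_{2,-2})(Ω₁) = +0.137651+0.118558i ; Y_{2,-2}(Ω₂) = +0.103420+0.026823i ; Δ = +0.011056+0.015953i
  [-1]  conj(Y_{2,-1})(Ω₁) = +0.361482+0.134212i ; Y_{2,-1}(Ω₂) = +0.342794+0.043730i ; Δ = +0.118045+0.061815i
  [+0]  conj(Y_{2,0})(Ω₁) = +0.185786-0.000000i ; Y_{2,0}(Ω₂) = +0.369076+0.000000i ; Δ = +0.068569+0.000000i
  [+1]  conj(Y_{2,1})(Ω₁) = -0.361482+0.134212i ; Y_{2,1}(Ω₂) = -0.342794+0.043730i ; Δ = +0.118045-0.061815i
  [+2]  conj(Y_{2,2})(Ω₁) = +0.137651-0.118558i ; Y_{2,2}(Ω₂) = +0.103420-0.026823i ; Δ = +0.011056-0.015953i
Accumulated sum +0.326770+0.000000i; after 4π/(2l+1) scaling, +0.821262+0.000000i ⇒ P_2 = 0.821262

0.821262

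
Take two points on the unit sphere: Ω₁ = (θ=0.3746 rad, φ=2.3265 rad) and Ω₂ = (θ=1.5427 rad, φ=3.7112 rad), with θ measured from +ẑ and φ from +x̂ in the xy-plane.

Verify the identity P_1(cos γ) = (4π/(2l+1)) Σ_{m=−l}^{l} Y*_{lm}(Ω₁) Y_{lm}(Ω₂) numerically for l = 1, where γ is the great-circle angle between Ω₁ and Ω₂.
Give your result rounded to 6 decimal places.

Term-by-term m-sum for l=1 (normalisation 4π/3 = 4.188790):
  m=-1: Y*=-0.08670 + 0.09200j  Y=-0.29083 + 0.18625j  product 0.00808 - 0.04291j
  m=+0: Y*=0.45472 + 0.00000j  Y=0.01373 + 0.00000j  product 0.00624 + 0.00000j
  m=+1: Y*=0.08670 + 0.09200j  Y=0.29083 + 0.18625j  product 0.00808 + 0.04291j
Total Σ_m = 0.02240 + 0.00000j. Multiply by 4.188790: 0.09382 + 0.00000j. P_1(cos γ) = 0.093818

0.093818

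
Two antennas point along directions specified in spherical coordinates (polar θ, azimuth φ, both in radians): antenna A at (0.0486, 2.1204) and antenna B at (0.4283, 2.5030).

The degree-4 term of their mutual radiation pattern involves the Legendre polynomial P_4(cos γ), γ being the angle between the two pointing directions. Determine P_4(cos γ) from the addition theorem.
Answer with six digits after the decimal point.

0.385436

Addition theorem: P_4(cos γ) = (4π/9) Σ_m Y*_{lm}(Ω₁) Y_{lm}(Ω₂), m = −4…4:
  m=-4: (-0.000001, 0.000002) × (-0.010962, 0.007295) = (0.000000, -0.000000)  (running Σ = (0.000000, -0.000000))
  m=-3: (0.000143, 0.000011) × (0.027586, -0.076766) = (0.000005, -0.000011)  (running Σ = (0.000005, -0.000011))
  m=-2: (-0.002146, -0.004208) × (0.080035, 0.264711) = (0.000942, -0.000905)  (running Σ = (0.000947, -0.000916))
  m=-1: (-0.047766, 0.077977) × (-0.400769, -0.297514) = (0.042342, -0.017040)  (running Σ = (0.043289, -0.017956))
  m=0: (0.836318, -0.000000) × (0.226552, 0.000000) = (0.189469, 0.000000)  (running Σ = (0.232759, -0.017956))
  m=1: (0.047766, 0.077977) × (0.400769, -0.297514) = (0.042342, 0.017040)  (running Σ = (0.275101, -0.000916))
  m=2: (-0.002146, 0.004208) × (0.080035, -0.264711) = (0.000942, 0.000905)  (running Σ = (0.276044, -0.000011))
  m=3: (-0.000143, 0.000011) × (-0.027586, -0.076766) = (0.000005, 0.000011)  (running Σ = (0.276048, -0.000000))
  m=4: (-0.000001, -0.000002) × (-0.010962, -0.007295) = (0.000000, 0.000000)  (running Σ = (0.276048, -0.000000))
Σ over m = (0.276048, -0.000000); ×(4π/9) → (0.385436, -0.000000). Real part: 0.385436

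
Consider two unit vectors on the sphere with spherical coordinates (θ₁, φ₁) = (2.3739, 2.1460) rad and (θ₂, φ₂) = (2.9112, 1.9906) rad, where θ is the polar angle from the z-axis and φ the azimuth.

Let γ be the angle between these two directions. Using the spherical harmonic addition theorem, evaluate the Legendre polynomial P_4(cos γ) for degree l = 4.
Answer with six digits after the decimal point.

Addition theorem: P_4(cos γ) = (4π/9) Σ_m Y*_{lm}(Ω₁) Y_{lm}(Ω₂), m = −4…4:
  term(m=-4) = 0.00010 + 0.00007j   from Y*(Ω₁)=-0.06865 + 0.07671j, Y(Ω₂)=-0.00013 - 0.00120j
  term(m=-3) = 0.00391 + 0.00197j   from Y*(Ω₁)=-0.29804 - 0.04651j, Y(Ω₂)=-0.01381 - 0.00445j
  term(m=-2) = 0.03962 + 0.01273j   from Y*(Ω₁)=-0.17277 - 0.38648j, Y(Ω₂)=-0.06564 + 0.07317j
  term(m=-1) = 0.05571 + 0.00873j   from Y*(Ω₁)=0.08024 - 0.12376j, Y(Ω₂)=0.15583 + 0.34913j
  term(m=+0) = -0.21186 + 0.00000j   from Y*(Ω₁)=-0.33328 + 0.00000j, Y(Ω₂)=0.63569 + 0.00000j
  term(m=+1) = 0.05571 - 0.00873j   from Y*(Ω₁)=-0.08024 - 0.12376j, Y(Ω₂)=-0.15583 + 0.34913j
  term(m=+2) = 0.03962 - 0.01273j   from Y*(Ω₁)=-0.17277 + 0.38648j, Y(Ω₂)=-0.06564 - 0.07317j
  term(m=+3) = 0.00391 - 0.00197j   from Y*(Ω₁)=0.29804 - 0.04651j, Y(Ω₂)=0.01381 - 0.00445j
  term(m=+4) = 0.00010 - 0.00007j   from Y*(Ω₁)=-0.06865 - 0.07671j, Y(Ω₂)=-0.00013 + 0.00120j
Σ over m = -0.01318 - 0.00000j; ×(4π/9) → -0.01840 - 0.00000j. Real part: -0.018403

-0.018403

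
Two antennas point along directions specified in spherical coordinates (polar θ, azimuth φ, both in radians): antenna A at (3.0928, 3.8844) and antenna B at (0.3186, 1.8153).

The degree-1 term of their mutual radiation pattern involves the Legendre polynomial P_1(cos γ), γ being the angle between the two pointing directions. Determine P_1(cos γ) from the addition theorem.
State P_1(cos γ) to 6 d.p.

Term-by-term m-sum for l=1 (normalisation 4π/3 = 4.188790):
  m=-1: (-0.012412, -0.011397) × (-0.026198, -0.105003) = (-0.000872, 0.001602)  (running Σ = (-0.000872, 0.001602))
  m=0: (-0.488021, -0.000000) × (0.464014, 0.000000) = (-0.226448, -0.000000)  (running Σ = (-0.227320, 0.001602))
  m=1: (0.012412, -0.011397) × (0.026198, -0.105003) = (-0.000872, -0.001602)  (running Σ = (-0.228192, 0.000000))
Total Σ_m = (-0.228192, 0.000000). Multiply by 4.188790: (-0.955846, 0.000000). P_1(cos γ) = -0.955846

-0.955846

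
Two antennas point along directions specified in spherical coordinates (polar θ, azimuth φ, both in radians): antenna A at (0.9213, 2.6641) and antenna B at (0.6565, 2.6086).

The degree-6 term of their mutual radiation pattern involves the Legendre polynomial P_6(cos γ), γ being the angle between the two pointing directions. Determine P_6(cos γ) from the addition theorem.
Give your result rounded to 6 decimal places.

Summing Y*_{l m}(θ₁,φ₁)·Y_{l m}(θ₂,φ₂) over m ∈ [−6, 6]; prefactor 4π/(2·6+1) = 0.966644:
  m=-6: -0.11856 - 0.03366j × -0.02493 - 0.00141j = 0.00291 + 0.00101j  (running Σ = 0.00291 + 0.00101j)
  m=-5: 0.23631 + 0.22198j × 0.09977 - 0.05151j = 0.03501 + 0.00997j  (running Σ = 0.03792 + 0.01098j)
  m=-4: -0.14437 - 0.40919j × -0.15552 + 0.24741j = 0.12369 + 0.02792j  (running Σ = 0.16161 + 0.03890j)
  m=-3: -0.02808 + 0.20170j × 0.01290 - 0.45763j = 0.09194 + 0.01545j  (running Σ = 0.25355 + 0.05435j)
  m=-2: -0.13947 + 0.19710j × 0.15834 + 0.28656j = -0.07856 - 0.00876j  (running Σ = 0.17499 + 0.04559j)
  m=-1: 0.27458 - 0.14208j × 0.14262 + 0.08414j = 0.05111 + 0.00284j  (running Σ = 0.22610 + 0.04843j)
  m=0: 0.16318 + 0.00000j × -0.38582 + 0.00000j = -0.06296 + 0.00000j  (running Σ = 0.16314 + 0.04843j)
  m=1: -0.27458 - 0.14208j × -0.14262 + 0.08414j = 0.05111 - 0.00284j  (running Σ = 0.21426 + 0.04559j)
  m=2: -0.13947 - 0.19710j × 0.15834 - 0.28656j = -0.07856 + 0.00876j  (running Σ = 0.13569 + 0.05435j)
  m=3: 0.02808 + 0.20170j × -0.01290 - 0.45763j = 0.09194 - 0.01545j  (running Σ = 0.22763 + 0.03890j)
  m=4: -0.14437 + 0.40919j × -0.15552 - 0.24741j = 0.12369 - 0.02792j  (running Σ = 0.35132 + 0.01098j)
  m=5: -0.23631 + 0.22198j × -0.09977 - 0.05151j = 0.03501 - 0.00997j  (running Σ = 0.38633 + 0.00101j)
  m=6: -0.11856 + 0.03366j × -0.02493 + 0.00141j = 0.00291 - 0.00101j  (running Σ = 0.38924 - 0.00000j)
Total Σ_m = 0.38924 - 0.00000j. Multiply by 0.966644: 0.37626 - 0.00000j. P_6(cos γ) = 0.376258

0.376258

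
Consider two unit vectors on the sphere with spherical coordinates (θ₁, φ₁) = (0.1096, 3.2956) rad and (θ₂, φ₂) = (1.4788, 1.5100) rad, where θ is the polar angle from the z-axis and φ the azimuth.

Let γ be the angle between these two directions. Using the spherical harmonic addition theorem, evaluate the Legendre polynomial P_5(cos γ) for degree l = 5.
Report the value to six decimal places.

0.124934

Expand P_5 via completeness: Σ_{m} conj(Y_{5,m}) at Ω₁ times Y_{5,m} at Ω₂ —
  [-5]  conj(Y_{5,-5})(Ω₁) = -0.00001 - 0.00001j ; Y_{5,-5}(Ω₂) = 0.13601 - 0.43357j ; Δ = -0.00000 + 0.00000j
  [-4]  conj(Y_{5,-4})(Ω₁) = 0.00017 + 0.00012j ; Y_{5,-4}(Ω₂) = 0.12867 + 0.03192j ; Δ = 0.00002 + 0.00002j
  [-3]  conj(Y_{5,-3})(Ω₁) = -0.00320 - 0.00159j ; Y_{5,-3}(Ω₂) = 0.05725 - 0.31039j ; Δ = -0.00068 + 0.00090j
  [-2]  conj(Y_{5,-2})(Ω₁) = 0.03772 + 0.01200j ; Y_{5,-2}(Ω₂) = 0.14936 + 0.01825j ; Δ = 0.00542 + 0.00248j
  [-1]  conj(Y_{5,-1})(Ω₁) = -0.26545 - 0.04121j ; Y_{5,-1}(Ω₂) = 0.01712 - 0.28120j ; Δ = -0.01613 + 0.07394j
  [+0]  conj(Y_{5,0})(Ω₁) = 0.85315 + 0.00000j ; Y_{5,0}(Ω₂) = 0.15486 + 0.00000j ; Δ = 0.13212 + 0.00000j
  [+1]  conj(Y_{5,1})(Ω₁) = 0.26545 - 0.04121j ; Y_{5,1}(Ω₂) = -0.01712 - 0.28120j ; Δ = -0.01613 - 0.07394j
  [+2]  conj(Y_{5,2})(Ω₁) = 0.03772 - 0.01200j ; Y_{5,2}(Ω₂) = 0.14936 - 0.01825j ; Δ = 0.00542 - 0.00248j
  [+3]  conj(Y_{5,3})(Ω₁) = 0.00320 - 0.00159j ; Y_{5,3}(Ω₂) = -0.05725 - 0.31039j ; Δ = -0.00068 - 0.00090j
  [+4]  conj(Y_{5,4})(Ω₁) = 0.00017 - 0.00012j ; Y_{5,4}(Ω₂) = 0.12867 - 0.03192j ; Δ = 0.00002 - 0.00002j
  [+5]  conj(Y_{5,5})(Ω₁) = 0.00001 - 0.00001j ; Y_{5,5}(Ω₂) = -0.13601 - 0.43357j ; Δ = -0.00000 - 0.00000j
Total Σ_m = 0.10936 + 0.00000j. Multiply by 1.142397: 0.12493 + 0.00000j. P_5(cos γ) = 0.124934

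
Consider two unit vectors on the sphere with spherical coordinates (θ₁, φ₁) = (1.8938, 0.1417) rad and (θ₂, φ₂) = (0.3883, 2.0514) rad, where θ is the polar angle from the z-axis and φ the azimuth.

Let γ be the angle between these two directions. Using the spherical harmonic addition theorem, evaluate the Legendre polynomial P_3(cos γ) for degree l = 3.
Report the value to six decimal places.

Term-by-term m-sum for l=3 (normalisation 4π/7 = 1.795196):
  m=-3: Y*=0.32412 + 0.14673j  Y=0.02246 + 0.00291j  product 0.00685 + 0.00424j
  m=-2: Y*=-0.28007 - 0.08157j  Y=-0.07763 + 0.11117j  product 0.03081 - 0.02480j
  m=-1: Y*=-0.15056 - 0.02148j  Y=-0.18573 - 0.35623j  product 0.02031 + 0.05762j
  m=+0: Y*=0.29568 + 0.00000j  Y=0.44323 + 0.00000j  product 0.13106 + 0.00000j
  m=+1: Y*=0.15056 - 0.02148j  Y=0.18573 - 0.35623j  product 0.02031 - 0.05762j
  m=+2: Y*=-0.28007 + 0.08157j  Y=-0.07763 - 0.11117j  product 0.03081 + 0.02480j
  m=+3: Y*=-0.32412 + 0.14673j  Y=-0.02246 + 0.00291j  product 0.00685 - 0.00424j
Accumulated sum 0.24700 + 0.00000j; after 4π/(2l+1) scaling, 0.44342 + 0.00000j ⇒ P_3 = 0.443420

0.443420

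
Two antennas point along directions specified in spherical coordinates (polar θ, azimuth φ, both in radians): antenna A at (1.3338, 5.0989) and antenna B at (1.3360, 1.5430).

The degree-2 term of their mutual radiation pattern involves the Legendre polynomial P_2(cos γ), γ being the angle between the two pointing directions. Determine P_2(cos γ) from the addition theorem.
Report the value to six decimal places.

0.486026

Term-by-term m-sum for l=2 (normalisation 4π/5 = 2.513274):
  m=-2: -0.26126 - 0.25487j × -0.36480 - 0.02030j = 0.09013 + 0.09828j  (running Σ = 0.09013 + 0.09828j)
  m=-1: 0.06646 - 0.16331j × 0.00486 - 0.17473j = -0.02821 - 0.01241j  (running Σ = 0.06192 + 0.08587j)
  m=0: -0.26324 + 0.00000j × -0.26418 + 0.00000j = 0.06954 + 0.00000j  (running Σ = 0.13146 + 0.08587j)
  m=1: -0.06646 - 0.16331j × -0.00486 - 0.17473j = -0.02821 + 0.01241j  (running Σ = 0.10325 + 0.09828j)
  m=2: -0.26126 + 0.25487j × -0.36480 + 0.02030j = 0.09013 - 0.09828j  (running Σ = 0.19338 + 0.00000j)
Σ over m = 0.19338 + 0.00000j; ×(4π/5) → 0.48603 + 0.00000j. Real part: 0.486026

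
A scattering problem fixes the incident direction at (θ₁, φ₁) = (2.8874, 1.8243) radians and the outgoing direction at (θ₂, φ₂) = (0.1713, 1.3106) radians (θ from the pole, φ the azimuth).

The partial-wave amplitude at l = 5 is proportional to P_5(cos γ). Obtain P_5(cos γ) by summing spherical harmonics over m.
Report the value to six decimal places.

-0.073669

Expand P_5 via completeness: Σ_{m} conj(Y_{5,m}) at Ω₁ times Y_{5,m} at Ω₂ —
  m=-5: -0.000445+0.000139i × +0.000064-0.000018i = -0.000000+0.000000i  (running Σ = -0.000000+0.000000i)
  m=-4: -0.003002-0.004822i × +0.000617+0.001054i = +0.000003-0.000006i  (running Σ = +0.000003-0.000006i)
  m=-3: +0.028176-0.029614i × -0.009331+0.009421i = +0.000016+0.000542i  (running Σ = +0.000019+0.000536i)
  m=-2: +0.164150+0.091175i × -0.080534-0.046153i = -0.009012-0.014919i  (running Σ = -0.008992-0.014383i)
  m=-1: -0.127525+0.492227i × +0.101189-0.380079i = +0.174181+0.098277i  (running Σ = +0.165189+0.083895i)
  m=0: -0.533226-0.000000i × +0.740519+0.000000i = -0.394864-0.000000i  (running Σ = -0.229675+0.083895i)
  m=1: +0.127525+0.492227i × -0.101189-0.380079i = +0.174181-0.098277i  (running Σ = -0.055494-0.014383i)
  m=2: +0.164150-0.091175i × -0.080534+0.046153i = -0.009012+0.014919i  (running Σ = -0.064506+0.000536i)
  m=3: -0.028176-0.029614i × +0.009331+0.009421i = +0.000016-0.000542i  (running Σ = -0.064490-0.000006i)
  m=4: -0.003002+0.004822i × +0.000617-0.001054i = +0.000003+0.000006i  (running Σ = -0.064487+0.000000i)
  m=5: +0.000445+0.000139i × -0.000064-0.000018i = -0.000000-0.000000i  (running Σ = -0.064487+0.000000i)
Σ over m = -0.064487+0.000000i; ×(4π/11) → -0.073669+0.000000i. Real part: -0.073669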